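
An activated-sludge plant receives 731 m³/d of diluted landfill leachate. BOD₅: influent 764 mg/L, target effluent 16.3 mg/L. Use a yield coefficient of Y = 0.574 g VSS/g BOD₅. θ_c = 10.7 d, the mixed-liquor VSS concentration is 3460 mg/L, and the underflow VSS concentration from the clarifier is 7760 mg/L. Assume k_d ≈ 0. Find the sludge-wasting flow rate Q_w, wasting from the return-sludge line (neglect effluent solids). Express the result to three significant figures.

Biomass mass balance (decay neglected): V·X = Y·Q·(S₀ − S)·θ_c, so V = 0.574 × 731 × (764 − 16.3) × 10.7 / 3460 = 970.2 m³.
Wasting from the return line (neglecting effluent solids): Q_w = V·X / (θ_c·X_r) = 970.2 × 3460 / (10.7 × 7760) = 40.43 m³/d.

Q_w ≈ 40.4 m³/d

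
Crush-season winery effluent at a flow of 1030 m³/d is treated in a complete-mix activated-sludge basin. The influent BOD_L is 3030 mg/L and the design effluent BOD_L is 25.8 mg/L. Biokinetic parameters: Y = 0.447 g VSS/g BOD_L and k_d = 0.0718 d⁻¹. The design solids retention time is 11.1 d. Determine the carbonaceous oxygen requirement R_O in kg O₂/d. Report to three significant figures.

Y_obs = Y / (1 + k_d θ_c) = 0.447 / (1 + 0.0718 × 11.1) = 0.447 / 1.797 = 0.2488.
Q·(S₀ − S) = 1030 × (3030 − 25.8) × 10⁻³ = 3094 kg/d removed.
Net sludge production P_X = 0.2488 × 3094 = 769.7 kg VSS/d.
Carbonaceous O₂ demand = substrate oxidised − cell-mass equivalent = 3094 − 1.42 × 769.7 = 2001 kg O₂/d.

R_O ≈ 2000 kg O₂/d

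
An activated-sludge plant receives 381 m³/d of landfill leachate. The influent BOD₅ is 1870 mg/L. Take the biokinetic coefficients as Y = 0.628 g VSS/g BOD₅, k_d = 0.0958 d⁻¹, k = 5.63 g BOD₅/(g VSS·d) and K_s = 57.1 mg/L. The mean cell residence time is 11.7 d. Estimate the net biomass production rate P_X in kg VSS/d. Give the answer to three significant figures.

P_X ≈ 211 kg VSS/d

From the Monod/SRT balance for a CMAS, S = K_s·(1+k_d θ_c)/[θ_c·(Y k − k_d) − 1] = 57.1 × (1 + 0.0958 × 11.7) / [11.7 × (0.628 × 5.63 − 0.0958) − 1] = 121.1 / 39.25 = 3.086 mg/L.
Correct the yield for decay: Y_obs = Y/(1 + k_d θ_c) = 0.628 / (1 + 0.0958 × 11.7) = 0.628 / 2.121 = 0.2961.
ΔS = 1870 − 3.09 = 1867 mg/L, so the substrate removal rate is 381 × 1867/1000 = 711.3 kg BOD₅/d.
So the net sludge growth is P_X = 0.2961 × 711.3 = 210.6 kg VSS/d.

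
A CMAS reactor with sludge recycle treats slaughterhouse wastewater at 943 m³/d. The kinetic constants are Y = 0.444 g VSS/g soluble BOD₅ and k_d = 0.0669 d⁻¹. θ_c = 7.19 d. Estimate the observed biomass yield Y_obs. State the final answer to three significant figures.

Y_obs ≈ 0.300 g VSS/g soluble BOD₅

The observed yield is Y_obs = Y/(1 + k_d·θ_c) = 0.444 / (1 + 0.0669 × 7.19) = 0.444 / 1.481 = 0.2998 g VSS per g soluble BOD₅ removed.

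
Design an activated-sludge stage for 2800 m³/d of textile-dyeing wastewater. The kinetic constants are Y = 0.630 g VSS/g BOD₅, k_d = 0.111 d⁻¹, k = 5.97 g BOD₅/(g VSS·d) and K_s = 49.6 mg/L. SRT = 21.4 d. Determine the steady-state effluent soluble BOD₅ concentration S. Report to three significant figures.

S ≈ 2.17 mg/L

For a completely mixed reactor with recycle the Lawrence–McCarty relation gives S = K_s·(1 + k_d·θ_c) / [θ_c·(Y·k − k_d) − 1] = 49.6 × (1 + 0.111 × 21.4) / [21.4 × (0.630 × 5.97 − 0.111) − 1] = 167.4 / 77.11 = 2.171 mg/L.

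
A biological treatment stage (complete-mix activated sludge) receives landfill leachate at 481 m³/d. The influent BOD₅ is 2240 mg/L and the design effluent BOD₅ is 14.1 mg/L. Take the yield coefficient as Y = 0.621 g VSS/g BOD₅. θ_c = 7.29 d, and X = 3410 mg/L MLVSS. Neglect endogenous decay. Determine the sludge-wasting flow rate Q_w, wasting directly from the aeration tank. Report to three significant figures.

With k_d = 0 the design equation reduces to V = Y Q (S₀−S) θ_c / X = 0.621 × 481 × (2240 − 14.1) × 7.29 / 3410 = 1421 m³.
With mixed-liquor wasting, θ_c = V/Q_w, so Q_w = V/θ_c = 1421/7.29 = 195.0 m³/d.

Q_w ≈ 195 m³/d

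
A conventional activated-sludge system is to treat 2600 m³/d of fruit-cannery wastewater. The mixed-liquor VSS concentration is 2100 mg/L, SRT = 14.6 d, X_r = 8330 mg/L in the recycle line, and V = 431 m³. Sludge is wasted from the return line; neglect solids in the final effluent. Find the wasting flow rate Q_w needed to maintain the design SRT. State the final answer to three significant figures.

Q_w = (V·X)/(θ_c X_r) = 431.0 × 2100 / (14.6 × 8330) = 7.442 m³/d.

Q_w ≈ 7.44 m³/d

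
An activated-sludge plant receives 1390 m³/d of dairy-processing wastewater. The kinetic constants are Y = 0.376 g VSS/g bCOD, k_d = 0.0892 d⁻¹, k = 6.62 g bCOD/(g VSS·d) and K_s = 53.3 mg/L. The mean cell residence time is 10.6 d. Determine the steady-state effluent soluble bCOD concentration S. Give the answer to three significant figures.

S ≈ 4.24 mg/L

For a completely mixed reactor with recycle the Lawrence–McCarty relation gives S = K_s·(1 + k_d·θ_c) / [θ_c·(Y·k − k_d) − 1] = 53.3 × (1 + 0.0892 × 10.6) / [10.6 × (0.376 × 6.62 − 0.0892) − 1] = 103.7 / 24.44 = 4.243 mg/L.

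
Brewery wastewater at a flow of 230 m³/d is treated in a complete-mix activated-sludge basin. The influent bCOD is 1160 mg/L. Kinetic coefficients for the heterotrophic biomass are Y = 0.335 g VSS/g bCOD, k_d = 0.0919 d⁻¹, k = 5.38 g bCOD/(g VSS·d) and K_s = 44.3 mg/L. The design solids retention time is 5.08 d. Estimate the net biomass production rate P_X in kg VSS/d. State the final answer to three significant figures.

From the Monod/SRT balance for a CMAS, S = K_s·(1+k_d θ_c)/[θ_c·(Y k − k_d) − 1] = 44.3 × (1 + 0.0919 × 5.08) / [5.08 × (0.335 × 5.38 − 0.0919) − 1] = 64.98 / 7.689 = 8.451 mg/L.
Y_obs = Y / (1 + k_d θ_c) = 0.335 / (1 + 0.0919 × 5.08) = 0.335 / 1.467 = 0.2284.
Mass of bCOD removed per day: Q(S₀ − S) = 230 × 1152 g/m³ = 264.9 kg/d.
So the net sludge growth is P_X = 0.2284 × 264.9 = 60.49 kg VSS/d.

P_X ≈ 60.5 kg VSS/d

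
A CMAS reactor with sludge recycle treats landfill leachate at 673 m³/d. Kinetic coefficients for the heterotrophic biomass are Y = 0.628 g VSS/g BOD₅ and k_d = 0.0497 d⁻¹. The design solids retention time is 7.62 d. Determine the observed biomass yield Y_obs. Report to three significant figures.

The observed yield is Y_obs = Y/(1 + k_d·θ_c) = 0.628 / (1 + 0.0497 × 7.62) = 0.628 / 1.379 = 0.4555 g VSS per g BOD₅ removed.

Y_obs ≈ 0.455 g VSS/g BOD₅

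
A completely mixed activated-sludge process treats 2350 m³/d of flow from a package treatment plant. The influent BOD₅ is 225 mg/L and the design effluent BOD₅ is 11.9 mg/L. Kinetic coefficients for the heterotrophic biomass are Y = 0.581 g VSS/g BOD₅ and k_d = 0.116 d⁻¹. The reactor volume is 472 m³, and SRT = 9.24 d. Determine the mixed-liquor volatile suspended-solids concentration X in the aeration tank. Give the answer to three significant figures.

Solving the biomass balance for X: X = Y Q (S₀−S) θ_c / [V (1+k_d θ_c)] = 0.581 × 2350 × (225 − 11.9) × 9.24 / [472 × (1 + 0.116 × 9.24)] = 2749 mg/L.

X ≈ 2750 mg/L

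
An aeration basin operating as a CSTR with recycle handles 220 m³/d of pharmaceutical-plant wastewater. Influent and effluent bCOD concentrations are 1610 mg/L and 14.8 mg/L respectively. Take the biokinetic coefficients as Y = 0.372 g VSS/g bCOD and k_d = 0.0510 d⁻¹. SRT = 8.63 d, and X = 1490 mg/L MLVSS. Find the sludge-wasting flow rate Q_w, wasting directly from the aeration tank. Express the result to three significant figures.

Q_w ≈ 60.8 m³/d

Steady-state biomass mass balance: V·X·(1 + k_d·θ_c) = Y·Q·(S₀ − S)·θ_c, so V = 0.372 × 220 × (1610 − 14.8) × 8.63 / [1490 × (1 + 0.0510 × 8.63)] = 1.13×10^6 / 2146 = 525.1 m³.
With mixed-liquor wasting, θ_c = V/Q_w, so Q_w = V/θ_c = 525.1/8.63 = 60.84 m³/d.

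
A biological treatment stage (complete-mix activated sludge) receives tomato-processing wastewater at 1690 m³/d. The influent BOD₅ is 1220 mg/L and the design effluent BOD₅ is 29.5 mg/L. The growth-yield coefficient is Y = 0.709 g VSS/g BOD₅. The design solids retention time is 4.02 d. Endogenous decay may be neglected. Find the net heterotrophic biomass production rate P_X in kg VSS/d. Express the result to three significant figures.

No decay correction is needed, so Y_obs = Y = 0.709.
Mass of BOD₅ removed per day: Q(S₀ − S) = 1690 × 1190 g/m³ = 2012 kg/d.
So the net sludge growth is P_X = 0.7090 × 2012 = 1426 kg VSS/d.

P_X ≈ 1430 kg VSS/d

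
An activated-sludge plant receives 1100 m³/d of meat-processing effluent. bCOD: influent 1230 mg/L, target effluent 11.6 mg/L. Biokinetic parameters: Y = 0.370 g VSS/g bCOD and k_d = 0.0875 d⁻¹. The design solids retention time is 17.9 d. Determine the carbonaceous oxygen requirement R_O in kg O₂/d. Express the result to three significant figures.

Observed yield with endogenous decay: Y_obs = Y / (1 + k_d·θ_c) = 0.370 / (1 + 0.0875 × 17.9) = 0.370 / 2.566 = 0.1442 g VSS/g bCOD.
Substrate removed = Q·(S₀ − S) = 1100 m³/d × (1230 − 11.6) g/m³ = 1.34×10^6 g/d = 1340 kg/d.
Biomass synthesised: P_X = Y_obs × 1340 = 193.2 kg VSS/d.
Carbonaceous O₂ demand = substrate oxidised − cell-mass equivalent = 1340 − 1.42 × 193.2 = 1066 kg O₂/d.

R_O ≈ 1070 kg O₂/d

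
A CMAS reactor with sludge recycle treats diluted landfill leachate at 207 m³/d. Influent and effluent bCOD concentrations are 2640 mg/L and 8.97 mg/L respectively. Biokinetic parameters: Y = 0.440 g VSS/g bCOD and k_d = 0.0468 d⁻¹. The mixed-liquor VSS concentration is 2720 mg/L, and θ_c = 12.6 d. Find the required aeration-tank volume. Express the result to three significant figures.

V ≈ 698 m³

From the SRT design equation V = Y Q (S₀−S) θ_c / [X (1 + k_d θ_c)] = 0.440 × 207 × (2640 − 8.97) × 12.6 / [2720 × (1 + 0.0468 × 12.6)] = 3.02×10^6 / 4324 = 698.3 m³.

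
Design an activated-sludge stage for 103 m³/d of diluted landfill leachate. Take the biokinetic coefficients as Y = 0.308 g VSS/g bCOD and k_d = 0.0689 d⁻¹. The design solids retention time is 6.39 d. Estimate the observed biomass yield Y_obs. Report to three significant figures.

Y_obs = Y / (1 + k_d θ_c) = 0.308 / (1 + 0.0689 × 6.39) = 0.308 / 1.440 = 0.2138.

Y_obs ≈ 0.214 g VSS/g bCOD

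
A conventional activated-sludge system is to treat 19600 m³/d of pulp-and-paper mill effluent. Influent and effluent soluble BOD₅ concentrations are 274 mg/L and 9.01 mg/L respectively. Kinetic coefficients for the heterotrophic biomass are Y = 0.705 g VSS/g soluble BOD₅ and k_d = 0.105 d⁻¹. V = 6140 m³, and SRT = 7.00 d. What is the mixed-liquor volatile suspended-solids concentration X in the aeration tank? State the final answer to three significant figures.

X = Y·Q·ΔS·θ_c / [V·(1 + k_d θ_c)] = 0.705 × 19600 × (274 − 9.01) × 7.00 / [6140 × (1 + 0.105 × 7.00)] = 2406 mg/L.

X ≈ 2410 mg/L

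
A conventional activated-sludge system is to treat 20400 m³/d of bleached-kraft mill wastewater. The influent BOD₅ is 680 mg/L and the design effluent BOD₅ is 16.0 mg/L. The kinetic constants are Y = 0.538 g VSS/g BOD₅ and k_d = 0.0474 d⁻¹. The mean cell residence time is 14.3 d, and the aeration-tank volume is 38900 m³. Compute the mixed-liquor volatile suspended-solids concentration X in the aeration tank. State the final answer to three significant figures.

From V·X·(1 + k_d·θ_c) = Y·Q·(S₀ − S)·θ_c: X = 0.538 × 20400 × (680 − 16.0) × 14.3 / [38900 × (1 + 0.0474 × 14.3)] = 1597 mg/L.

X ≈ 1600 mg/L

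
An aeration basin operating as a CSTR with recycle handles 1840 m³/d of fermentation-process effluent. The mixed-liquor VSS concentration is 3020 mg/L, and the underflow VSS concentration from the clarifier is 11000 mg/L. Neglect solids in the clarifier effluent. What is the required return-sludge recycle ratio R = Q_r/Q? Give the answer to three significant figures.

R = Q_r/Q = X/(X_r − X) = 3020 / (11000 − 3020) = 0.3784.

R ≈ 0.378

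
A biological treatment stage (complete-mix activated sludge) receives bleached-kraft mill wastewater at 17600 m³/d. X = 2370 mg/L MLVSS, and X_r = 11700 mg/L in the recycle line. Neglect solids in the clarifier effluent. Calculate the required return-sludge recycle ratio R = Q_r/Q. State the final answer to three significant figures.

R ≈ 0.254

R = Q_r/Q = X/(X_r − X) = 2370 / (11700 − 2370) = 0.2540.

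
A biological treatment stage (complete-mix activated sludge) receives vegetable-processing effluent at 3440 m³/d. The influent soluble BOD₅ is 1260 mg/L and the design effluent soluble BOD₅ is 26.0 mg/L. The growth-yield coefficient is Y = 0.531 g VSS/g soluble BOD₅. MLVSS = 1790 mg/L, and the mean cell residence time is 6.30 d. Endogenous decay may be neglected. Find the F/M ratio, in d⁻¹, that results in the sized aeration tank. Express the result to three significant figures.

F/M ≈ 0.305 d⁻¹

Biomass mass balance (decay neglected): V·X = Y·Q·(S₀ − S)·θ_c, so V = 0.531 × 3440 × (1260 − 26.0) × 6.30 / 1790 = 7933 m³.
F/M = Q·S₀ / (V·X) = 3440 × 1260 / (7933 × 1790) = 0.3052 g soluble BOD₅·(g VSS·d)⁻¹.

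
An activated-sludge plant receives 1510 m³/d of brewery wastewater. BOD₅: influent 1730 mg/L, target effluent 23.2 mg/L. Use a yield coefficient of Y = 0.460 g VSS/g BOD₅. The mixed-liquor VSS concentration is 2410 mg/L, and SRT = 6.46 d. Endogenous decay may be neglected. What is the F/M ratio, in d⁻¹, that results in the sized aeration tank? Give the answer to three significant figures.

F/M ≈ 0.341 d⁻¹

With k_d = 0 the design equation reduces to V = Y Q (S₀−S) θ_c / X = 0.460 × 1510 × (1730 − 23.2) × 6.46 / 2410 = 3178 m³.
Food-to-microorganism ratio F/M = Q S₀ / (V X) = 1510 × 1730 / (3178 × 2410) = 0.3411 d⁻¹.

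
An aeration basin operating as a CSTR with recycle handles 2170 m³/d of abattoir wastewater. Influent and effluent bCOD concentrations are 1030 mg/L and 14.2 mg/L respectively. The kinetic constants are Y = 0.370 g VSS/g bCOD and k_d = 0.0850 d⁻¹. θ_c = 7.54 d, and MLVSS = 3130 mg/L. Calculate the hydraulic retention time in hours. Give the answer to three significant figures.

Rearranging the biomass balance for a CMAS with decay, V = Y·Q·ΔS·θ_c / [X·(1+k_d θ_c)] = 0.370 × 2170 × (1030 − 14.2) × 7.54 / [3130 × (1 + 0.0850 × 7.54)] = 6.15×10^6 / 5136 = 1197 m³.
Hydraulic retention time τ = V/Q = 1197 / 2170 = 0.5518 d = 13.24 h.

τ ≈ 13.2 h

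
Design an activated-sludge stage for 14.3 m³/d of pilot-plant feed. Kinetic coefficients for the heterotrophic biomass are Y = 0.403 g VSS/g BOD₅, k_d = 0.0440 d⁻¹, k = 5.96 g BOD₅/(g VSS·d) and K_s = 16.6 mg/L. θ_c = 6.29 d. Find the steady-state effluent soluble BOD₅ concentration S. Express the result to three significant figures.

For a completely mixed reactor with recycle the Lawrence–McCarty relation gives S = K_s·(1 + k_d·θ_c) / [θ_c·(Y·k − k_d) − 1] = 16.6 × (1 + 0.0440 × 6.29) / [6.29 × (0.403 × 5.96 − 0.0440) − 1] = 21.19 / 13.83 = 1.532 mg/L.

S ≈ 1.53 mg/L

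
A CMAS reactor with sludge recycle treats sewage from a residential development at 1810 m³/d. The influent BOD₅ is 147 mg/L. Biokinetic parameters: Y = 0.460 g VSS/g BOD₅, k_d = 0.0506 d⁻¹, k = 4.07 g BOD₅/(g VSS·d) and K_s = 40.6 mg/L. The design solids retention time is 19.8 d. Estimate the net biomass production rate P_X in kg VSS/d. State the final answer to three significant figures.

P_X ≈ 60.2 kg VSS/d

Effluent substrate depends only on kinetics and SRT: S = K_s(1 + k_d θ_c) / [θ_c(Yk − k_d) − 1] = 40.6 × (1 + 0.0506 × 19.8) / [19.8 × (0.460 × 4.07 − 0.0506) − 1] = 81.28 / 35.07 = 2.318 mg/L.
Correct the yield for decay: Y_obs = Y/(1 + k_d θ_c) = 0.460 / (1 + 0.0506 × 19.8) = 0.460 / 2.002 = 0.2298.
Substrate removed = Q·(S₀ − S) = 1810 m³/d × (147 − 2.32) g/m³ = 2.62×10^5 g/d = 261.9 kg/d.
Net biomass production P_X = Y_obs × Q·(S₀ − S) = 0.2298 × 261.9 = 60.17 kg VSS/d.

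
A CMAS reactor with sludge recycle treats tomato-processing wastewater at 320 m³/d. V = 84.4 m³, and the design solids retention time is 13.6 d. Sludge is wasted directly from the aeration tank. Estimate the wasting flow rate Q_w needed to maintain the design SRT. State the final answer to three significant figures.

With mixed-liquor wasting, θ_c = V/Q_w, so Q_w = V/θ_c = 84.40/13.6 = 6.206 m³/d.

Q_w ≈ 6.21 m³/d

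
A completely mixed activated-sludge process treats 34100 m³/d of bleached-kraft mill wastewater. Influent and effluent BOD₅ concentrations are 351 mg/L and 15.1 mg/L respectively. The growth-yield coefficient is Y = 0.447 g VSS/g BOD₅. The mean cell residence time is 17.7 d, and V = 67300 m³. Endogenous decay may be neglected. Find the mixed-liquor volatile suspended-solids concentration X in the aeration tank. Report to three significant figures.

X ≈ 1350 mg/L

Without decay, X = Y Q (S₀−S) θ_c / V = 0.447 × 34100 × (351 − 15.1) × 17.7 / 67300 = 1347 mg/L.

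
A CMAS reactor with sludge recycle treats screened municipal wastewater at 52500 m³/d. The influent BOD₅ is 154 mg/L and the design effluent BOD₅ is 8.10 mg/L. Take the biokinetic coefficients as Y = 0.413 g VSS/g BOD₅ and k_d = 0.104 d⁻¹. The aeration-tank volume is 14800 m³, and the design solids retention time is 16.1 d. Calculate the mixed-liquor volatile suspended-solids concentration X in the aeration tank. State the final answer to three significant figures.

X ≈ 1290 mg/L

From V·X·(1 + k_d·θ_c) = Y·Q·(S₀ − S)·θ_c: X = 0.413 × 52500 × (154 − 8.10) × 16.1 / [14800 × (1 + 0.104 × 16.1)] = 1287 mg/L.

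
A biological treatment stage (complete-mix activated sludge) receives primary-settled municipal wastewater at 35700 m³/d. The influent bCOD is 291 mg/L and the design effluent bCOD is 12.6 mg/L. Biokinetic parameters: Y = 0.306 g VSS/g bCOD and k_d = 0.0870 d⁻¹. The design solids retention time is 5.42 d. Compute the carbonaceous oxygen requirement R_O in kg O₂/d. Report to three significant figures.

Y_obs = Y / (1 + k_d θ_c) = 0.306 / (1 + 0.0870 × 5.42) = 0.306 / 1.472 = 0.2079.
ΔS = 291 − 12.6 = 278.4 mg/L, so the substrate removal rate is 35700 × 278.4/1000 = 9939 kg bCOD/d.
P_X = Y_obs·Q·(S₀ − S) = 0.2079 × 9939 = 2067 kg VSS/d.
R_O = Q·(S₀ − S) − 1.42·P_X = 9939 − 1.42 × 2067 = 7004 kg O₂/d.

R_O ≈ 7000 kg O₂/d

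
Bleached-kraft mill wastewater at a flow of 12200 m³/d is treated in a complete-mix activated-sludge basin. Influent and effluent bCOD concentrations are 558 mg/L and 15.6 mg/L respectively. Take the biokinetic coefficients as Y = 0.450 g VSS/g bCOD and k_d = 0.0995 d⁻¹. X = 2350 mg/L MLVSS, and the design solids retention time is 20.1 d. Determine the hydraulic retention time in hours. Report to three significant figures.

Rearranging the biomass balance for a CMAS with decay, V = Y·Q·ΔS·θ_c / [X·(1+k_d θ_c)] = 0.450 × 12200 × (558 − 15.6) × 20.1 / [2350 × (1 + 0.0995 × 20.1)] = 5.99×10^7 / 7050 = 8490 m³.
Hydraulic retention time τ = V/Q = 8490 / 12200 = 0.6959 d = 16.70 h.

τ ≈ 16.7 h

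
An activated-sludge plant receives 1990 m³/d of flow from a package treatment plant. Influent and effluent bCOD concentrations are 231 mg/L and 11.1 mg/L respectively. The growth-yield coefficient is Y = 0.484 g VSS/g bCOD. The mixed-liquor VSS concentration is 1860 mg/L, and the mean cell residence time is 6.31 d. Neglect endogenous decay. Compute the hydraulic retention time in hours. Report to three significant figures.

With k_d = 0 the design equation reduces to V = Y Q (S₀−S) θ_c / X = 0.484 × 1990 × (231 − 11.1) × 6.31 / 1860 = 718.5 m³.
HRT = V/Q = 718.5 m³ / 1990 m³·d⁻¹ = 0.3611 d × 24 = 8.666 h.

τ ≈ 8.67 h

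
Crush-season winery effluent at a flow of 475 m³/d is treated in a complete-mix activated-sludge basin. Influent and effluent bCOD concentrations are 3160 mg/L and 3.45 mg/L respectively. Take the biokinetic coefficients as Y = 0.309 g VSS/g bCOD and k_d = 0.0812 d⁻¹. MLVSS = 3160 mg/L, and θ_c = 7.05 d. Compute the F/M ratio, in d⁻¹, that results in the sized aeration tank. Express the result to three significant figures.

F/M ≈ 0.723 d⁻¹

Steady-state biomass mass balance: V·X·(1 + k_d·θ_c) = Y·Q·(S₀ − S)·θ_c, so V = 0.309 × 475 × (3160 − 3.45) × 7.05 / [3160 × (1 + 0.0812 × 7.05)] = 3.27×10^6 / 4969 = 657.3 m³.
F/M = Q·S₀ / (V·X) = 475 × 3160 / (657.3 × 3160) = 0.7226 g bCOD·(g VSS·d)⁻¹.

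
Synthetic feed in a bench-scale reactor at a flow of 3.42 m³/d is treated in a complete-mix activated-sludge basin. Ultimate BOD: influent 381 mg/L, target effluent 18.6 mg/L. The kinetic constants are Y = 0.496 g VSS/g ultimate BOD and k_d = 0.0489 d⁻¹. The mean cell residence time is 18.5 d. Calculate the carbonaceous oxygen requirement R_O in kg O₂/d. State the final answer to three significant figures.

Correct the yield for decay: Y_obs = Y/(1 + k_d θ_c) = 0.496 / (1 + 0.0489 × 18.5) = 0.496 / 1.905 = 0.2604.
Mass of ultimate BOD removed per day: Q(S₀ − S) = 3.42 × 362.4 g/m³ = 1.239 kg/d.
P_X = Y_obs·Q·(S₀ − S) = 0.2604 × 1.239 = 0.3228 kg VSS/d.
Carbonaceous O₂ demand = substrate oxidised − cell-mass equivalent = 1.239 − 1.42 × 0.3228 = 0.7811 kg O₂/d.

R_O ≈ 0.781 kg O₂/d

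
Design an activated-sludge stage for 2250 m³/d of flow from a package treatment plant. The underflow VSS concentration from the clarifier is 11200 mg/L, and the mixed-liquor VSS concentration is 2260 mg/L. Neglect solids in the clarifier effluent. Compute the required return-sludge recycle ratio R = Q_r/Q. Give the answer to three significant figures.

R = Q_r/Q = X/(X_r − X) = 2260 / (11200 − 2260) = 0.2528.

R ≈ 0.253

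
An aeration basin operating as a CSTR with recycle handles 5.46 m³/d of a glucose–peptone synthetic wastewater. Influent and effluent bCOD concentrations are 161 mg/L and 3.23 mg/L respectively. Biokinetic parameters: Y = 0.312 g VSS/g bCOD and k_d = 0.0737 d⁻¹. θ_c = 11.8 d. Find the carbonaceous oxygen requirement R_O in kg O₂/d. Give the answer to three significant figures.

R_O ≈ 0.657 kg O₂/d

Observed yield with endogenous decay: Y_obs = Y / (1 + k_d·θ_c) = 0.312 / (1 + 0.0737 × 11.8) = 0.312 / 1.870 = 0.1669 g VSS/g bCOD.
Substrate removed = Q·(S₀ − S) = 5.46 m³/d × (161 − 3.23) g/m³ = 8.61×10^2 g/d = 0.8614 kg/d.
P_X = Y_obs·Q·(S₀ − S) = 0.1669 × 0.8614 = 0.1438 kg VSS/d.
R_O = Q·(S₀ − S) − 1.42·P_X = 0.8614 − 1.42 × 0.1438 = 0.6573 kg O₂/d.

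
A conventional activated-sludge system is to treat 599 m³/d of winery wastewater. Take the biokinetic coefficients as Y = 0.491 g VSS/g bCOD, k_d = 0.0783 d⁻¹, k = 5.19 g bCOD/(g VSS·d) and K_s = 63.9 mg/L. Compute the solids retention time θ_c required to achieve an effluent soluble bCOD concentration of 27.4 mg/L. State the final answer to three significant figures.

θ_c ≈ 1.46 d

Specific growth rate at S = 27.4 mg/L: μ = YkS/(K_s+S) = 0.491·5.19·27.4/(63.9+27.4) = 0.7648 d⁻¹.
θ_c = 1/(μ − k_d) = 1/(0.7648 − 0.0783) = 1/0.6865 = 1.457 d.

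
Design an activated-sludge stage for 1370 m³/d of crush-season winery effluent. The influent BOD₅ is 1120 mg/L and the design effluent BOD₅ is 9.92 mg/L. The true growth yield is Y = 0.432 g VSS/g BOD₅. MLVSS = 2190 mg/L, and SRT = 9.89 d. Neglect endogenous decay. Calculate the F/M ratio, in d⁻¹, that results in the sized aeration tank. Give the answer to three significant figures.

With k_d = 0 the design equation reduces to V = Y Q (S₀−S) θ_c / X = 0.432 × 1370 × (1120 − 9.92) × 9.89 / 2190 = 2967 m³.
F/M = applied load / biomass = Q·S₀/(V·X) = 1370 × 1120 / (2967 × 2190) = 0.2361 d⁻¹.

F/M ≈ 0.236 d⁻¹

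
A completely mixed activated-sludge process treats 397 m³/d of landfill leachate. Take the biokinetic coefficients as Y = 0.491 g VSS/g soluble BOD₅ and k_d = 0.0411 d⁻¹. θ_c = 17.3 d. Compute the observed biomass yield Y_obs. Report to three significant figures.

Correct the yield for decay: Y_obs = Y/(1 + k_d θ_c) = 0.491 / (1 + 0.0411 × 17.3) = 0.491 / 1.711 = 0.2870.

Y_obs ≈ 0.287 g VSS/g soluble BOD₅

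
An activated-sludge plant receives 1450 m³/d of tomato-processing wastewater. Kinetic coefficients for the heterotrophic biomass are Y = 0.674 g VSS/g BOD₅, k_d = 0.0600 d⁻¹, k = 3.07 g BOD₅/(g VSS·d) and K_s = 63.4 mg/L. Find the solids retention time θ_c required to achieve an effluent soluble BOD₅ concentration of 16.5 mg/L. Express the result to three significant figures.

θ_c ≈ 2.72 d

At the target effluent, Y k S/(K_s+S) = 0.674×3.07×16.5/79.90 = 0.4273 d⁻¹.
Then 1/θ_c = μ − k_d = 0.4273 − 0.0600 = 0.3673 d⁻¹, giving θ_c = 2.723 d.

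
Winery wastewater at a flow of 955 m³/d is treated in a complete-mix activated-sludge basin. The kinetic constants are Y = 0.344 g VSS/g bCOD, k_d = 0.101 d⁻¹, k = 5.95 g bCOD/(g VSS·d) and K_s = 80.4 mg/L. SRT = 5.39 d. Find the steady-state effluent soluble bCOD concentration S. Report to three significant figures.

From the Monod/SRT balance for a CMAS, S = K_s·(1+k_d θ_c)/[θ_c·(Y k − k_d) − 1] = 80.4 × (1 + 0.101 × 5.39) / [5.39 × (0.344 × 5.95 − 0.101) − 1] = 124.2 / 9.488 = 13.09 mg/L.

S ≈ 13.1 mg/L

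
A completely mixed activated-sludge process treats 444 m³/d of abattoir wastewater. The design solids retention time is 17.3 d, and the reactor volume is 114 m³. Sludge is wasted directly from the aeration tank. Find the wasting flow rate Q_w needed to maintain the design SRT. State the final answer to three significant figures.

With mixed-liquor wasting, θ_c = V/Q_w, so Q_w = V/θ_c = 114.0/17.3 = 6.590 m³/d.

Q_w ≈ 6.59 m³/d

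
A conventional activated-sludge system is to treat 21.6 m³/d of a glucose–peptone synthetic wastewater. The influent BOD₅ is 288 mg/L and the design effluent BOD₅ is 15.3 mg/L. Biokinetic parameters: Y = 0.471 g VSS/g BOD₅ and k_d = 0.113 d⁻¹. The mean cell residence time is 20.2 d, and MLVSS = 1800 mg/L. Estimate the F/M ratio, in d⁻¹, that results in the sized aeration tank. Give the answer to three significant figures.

From the SRT design equation V = Y Q (S₀−S) θ_c / [X (1 + k_d θ_c)] = 0.471 × 21.6 × (288 − 15.3) × 20.2 / [1800 × (1 + 0.113 × 20.2)] = 5.6×10^4 / 5909 = 9.485 m³.
Food-to-microorganism ratio F/M = Q S₀ / (V X) = 21.6 × 288 / (9.485 × 1800) = 0.3644 d⁻¹.

F/M ≈ 0.364 d⁻¹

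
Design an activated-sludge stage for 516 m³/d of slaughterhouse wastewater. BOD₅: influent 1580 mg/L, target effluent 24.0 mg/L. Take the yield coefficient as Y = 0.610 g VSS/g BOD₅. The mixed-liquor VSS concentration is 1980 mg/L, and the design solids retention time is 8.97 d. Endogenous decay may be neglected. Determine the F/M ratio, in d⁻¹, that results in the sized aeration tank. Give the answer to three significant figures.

F/M ≈ 0.186 d⁻¹

With k_d = 0 the design equation reduces to V = Y Q (S₀−S) θ_c / X = 0.610 × 516 × (1580 − 24.0) × 8.97 / 1980 = 2219 m³.
F/M = applied load / biomass = Q·S₀/(V·X) = 516 × 1580 / (2219 × 1980) = 0.1856 d⁻¹.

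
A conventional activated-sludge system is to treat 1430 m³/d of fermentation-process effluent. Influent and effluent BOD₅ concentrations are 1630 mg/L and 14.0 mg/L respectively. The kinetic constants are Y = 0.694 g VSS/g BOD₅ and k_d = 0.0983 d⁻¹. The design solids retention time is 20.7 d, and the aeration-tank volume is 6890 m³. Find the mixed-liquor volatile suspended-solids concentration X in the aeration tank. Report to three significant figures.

X ≈ 1590 mg/L

X = Y·Q·ΔS·θ_c / [V·(1 + k_d θ_c)] = 0.694 × 1430 × (1630 − 14.0) × 20.7 / [6890 × (1 + 0.0983 × 20.7)] = 1588 mg/L.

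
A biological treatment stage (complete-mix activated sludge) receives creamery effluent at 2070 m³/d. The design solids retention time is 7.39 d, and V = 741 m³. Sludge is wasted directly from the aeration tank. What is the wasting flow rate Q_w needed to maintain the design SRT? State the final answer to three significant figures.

Wasting from the aeration tank: Q_w = V / θ_c = 741.0 / 7.39 = 100.3 m³/d.

Q_w ≈ 100 m³/d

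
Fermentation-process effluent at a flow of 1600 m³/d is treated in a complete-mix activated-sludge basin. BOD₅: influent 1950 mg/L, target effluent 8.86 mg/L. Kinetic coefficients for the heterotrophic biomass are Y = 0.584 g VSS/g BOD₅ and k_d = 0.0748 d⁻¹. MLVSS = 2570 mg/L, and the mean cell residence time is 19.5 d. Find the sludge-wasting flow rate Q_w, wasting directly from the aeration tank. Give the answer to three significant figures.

Q_w ≈ 287 m³/d

Steady-state biomass mass balance: V·X·(1 + k_d·θ_c) = Y·Q·(S₀ − S)·θ_c, so V = 0.584 × 1600 × (1950 − 8.86) × 19.5 / [2570 × (1 + 0.0748 × 19.5)] = 3.54×10^7 / 6319 = 5598 m³.
For wasting at MLVSS concentration, Q_w = V/θ_c = 5598/19.5 = 287.1 m³/d.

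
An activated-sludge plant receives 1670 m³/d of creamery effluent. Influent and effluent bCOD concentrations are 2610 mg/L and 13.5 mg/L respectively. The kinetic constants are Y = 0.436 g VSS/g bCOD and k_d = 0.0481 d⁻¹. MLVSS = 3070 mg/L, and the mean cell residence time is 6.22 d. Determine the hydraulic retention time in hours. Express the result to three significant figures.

τ ≈ 42.4 h

Rearranging the biomass balance for a CMAS with decay, V = Y·Q·ΔS·θ_c / [X·(1+k_d θ_c)] = 0.436 × 1670 × (2610 − 13.5) × 6.22 / [3070 × (1 + 0.0481 × 6.22)] = 1.18×10^7 / 3988 = 2948 m³.
τ = V/Q = 2948/1670 = 1.765 d, or 42.37 h.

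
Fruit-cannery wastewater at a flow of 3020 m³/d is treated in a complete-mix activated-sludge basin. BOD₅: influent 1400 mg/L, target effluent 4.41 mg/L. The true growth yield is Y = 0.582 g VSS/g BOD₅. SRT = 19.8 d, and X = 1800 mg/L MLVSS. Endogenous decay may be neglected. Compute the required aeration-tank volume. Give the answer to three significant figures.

With k_d = 0 the design equation reduces to V = Y Q (S₀−S) θ_c / X = 0.582 × 3020 × (1400 − 4.41) × 19.8 / 1800 = 26982 m³.

V ≈ 27000 m³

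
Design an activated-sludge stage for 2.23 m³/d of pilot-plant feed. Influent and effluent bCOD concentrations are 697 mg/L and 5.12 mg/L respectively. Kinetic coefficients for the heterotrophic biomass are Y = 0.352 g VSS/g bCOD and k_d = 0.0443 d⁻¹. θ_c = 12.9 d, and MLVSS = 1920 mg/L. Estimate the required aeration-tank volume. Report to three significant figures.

Rearranging the biomass balance for a CMAS with decay, V = Y·Q·ΔS·θ_c / [X·(1+k_d θ_c)] = 0.352 × 2.23 × (697 − 5.12) × 12.9 / [1920 × (1 + 0.0443 × 12.9)] = 7.01×10^3 / 3017 = 2.322 m³.

V ≈ 2.32 m³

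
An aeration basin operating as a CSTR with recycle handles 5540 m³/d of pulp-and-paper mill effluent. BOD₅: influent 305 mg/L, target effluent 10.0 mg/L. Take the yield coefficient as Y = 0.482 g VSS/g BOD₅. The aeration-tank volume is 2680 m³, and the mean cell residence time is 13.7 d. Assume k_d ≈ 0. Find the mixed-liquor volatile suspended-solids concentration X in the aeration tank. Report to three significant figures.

From V·X = Y·Q·(S₀ − S)·θ_c (decay neglected): X = 0.482 × 5540 × (305 − 10.0) × 13.7 / 2680 = 4027 mg/L.

X ≈ 4030 mg/L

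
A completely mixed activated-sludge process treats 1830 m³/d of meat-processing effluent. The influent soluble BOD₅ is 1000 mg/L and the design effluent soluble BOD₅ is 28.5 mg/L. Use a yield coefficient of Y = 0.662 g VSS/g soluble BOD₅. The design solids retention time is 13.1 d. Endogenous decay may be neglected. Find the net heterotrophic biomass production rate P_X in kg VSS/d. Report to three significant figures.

P_X ≈ 1180 kg VSS/d

Since k_d ≈ 0, Y_obs = Y = 0.662 g VSS/g soluble BOD₅.
Mass of soluble BOD₅ removed per day: Q(S₀ − S) = 1830 × 971.5 g/m³ = 1778 kg/d.
So the net sludge growth is P_X = 0.6620 × 1778 = 1177 kg VSS/d.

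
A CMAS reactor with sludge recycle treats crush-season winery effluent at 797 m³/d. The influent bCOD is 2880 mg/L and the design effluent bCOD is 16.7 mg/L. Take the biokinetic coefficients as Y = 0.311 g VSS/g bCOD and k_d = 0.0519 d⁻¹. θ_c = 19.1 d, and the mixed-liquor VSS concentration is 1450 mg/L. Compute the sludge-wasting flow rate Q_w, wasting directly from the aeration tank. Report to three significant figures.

Q_w ≈ 246 m³/d

Steady-state biomass mass balance: V·X·(1 + k_d·θ_c) = Y·Q·(S₀ − S)·θ_c, so V = 0.311 × 797 × (2880 − 16.7) × 19.1 / [1450 × (1 + 0.0519 × 19.1)] = 1.36×10^7 / 2887 = 4695 m³.
For wasting at MLVSS concentration, Q_w = V/θ_c = 4695/19.1 = 245.8 m³/d.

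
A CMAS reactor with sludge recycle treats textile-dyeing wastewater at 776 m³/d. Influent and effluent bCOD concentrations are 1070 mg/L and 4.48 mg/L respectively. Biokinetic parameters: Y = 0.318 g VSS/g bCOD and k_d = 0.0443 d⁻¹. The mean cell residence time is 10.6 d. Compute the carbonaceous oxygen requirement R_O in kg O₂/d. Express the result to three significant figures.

R_O ≈ 573 kg O₂/d

The observed yield is Y_obs = Y/(1 + k_d·θ_c) = 0.318 / (1 + 0.0443 × 10.6) = 0.318 / 1.470 = 0.2164 g VSS per g bCOD removed.
Q·(S₀ − S) = 776 × (1070 − 4.48) × 10⁻³ = 826.8 kg/d removed.
Net sludge production P_X = 0.2164 × 826.8 = 178.9 kg VSS/d.
R_O = Q·(S₀ − S) − 1.42·P_X = 826.8 − 1.42 × 178.9 = 572.8 kg O₂/d.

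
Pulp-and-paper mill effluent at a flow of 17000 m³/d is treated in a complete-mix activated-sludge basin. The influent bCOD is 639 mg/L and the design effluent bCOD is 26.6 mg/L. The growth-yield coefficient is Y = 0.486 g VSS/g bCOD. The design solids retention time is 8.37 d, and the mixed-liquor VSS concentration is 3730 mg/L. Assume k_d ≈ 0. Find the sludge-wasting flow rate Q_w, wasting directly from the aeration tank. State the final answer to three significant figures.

Q_w ≈ 1360 m³/d

V·X = Y·Q·ΔS·θ_c gives V = 0.486 × 17000 × (639 − 26.6) × 8.37 / 3730 = 11354 m³.
With mixed-liquor wasting, θ_c = V/Q_w, so Q_w = V/θ_c = 11354/8.37 = 1356 m³/d.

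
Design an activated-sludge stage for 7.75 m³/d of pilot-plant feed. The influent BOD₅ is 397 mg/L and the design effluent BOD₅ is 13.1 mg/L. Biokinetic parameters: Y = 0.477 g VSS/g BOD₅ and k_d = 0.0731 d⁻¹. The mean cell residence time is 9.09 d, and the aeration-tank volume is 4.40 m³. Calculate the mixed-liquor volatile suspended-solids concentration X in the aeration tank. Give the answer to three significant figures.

Solving the biomass balance for X: X = Y Q (S₀−S) θ_c / [V (1+k_d θ_c)] = 0.477 × 7.75 × (397 − 13.1) × 9.09 / [4.40 × (1 + 0.0731 × 9.09)] = 1761 mg/L.

X ≈ 1760 mg/L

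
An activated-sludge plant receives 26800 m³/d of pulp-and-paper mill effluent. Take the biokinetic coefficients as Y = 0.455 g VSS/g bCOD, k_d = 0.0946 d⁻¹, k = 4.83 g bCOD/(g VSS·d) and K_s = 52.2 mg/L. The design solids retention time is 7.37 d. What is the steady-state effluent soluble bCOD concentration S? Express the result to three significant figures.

From the Monod/SRT balance for a CMAS, S = K_s·(1+k_d θ_c)/[θ_c·(Y k − k_d) − 1] = 52.2 × (1 + 0.0946 × 7.37) / [7.37 × (0.455 × 4.83 − 0.0946) − 1] = 88.59 / 14.50 = 6.110 mg/L.

S ≈ 6.11 mg/L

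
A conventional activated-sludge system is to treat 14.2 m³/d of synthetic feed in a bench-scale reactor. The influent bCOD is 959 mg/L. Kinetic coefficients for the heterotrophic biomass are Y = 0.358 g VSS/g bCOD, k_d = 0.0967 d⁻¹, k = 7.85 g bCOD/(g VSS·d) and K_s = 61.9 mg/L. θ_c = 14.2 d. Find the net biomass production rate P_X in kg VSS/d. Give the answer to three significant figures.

P_X ≈ 2.05 kg VSS/d

From the Monod/SRT balance for a CMAS, S = K_s·(1+k_d θ_c)/[θ_c·(Y k − k_d) − 1] = 61.9 × (1 + 0.0967 × 14.2) / [14.2 × (0.358 × 7.85 − 0.0967) − 1] = 146.9 / 37.53 = 3.914 mg/L.
The observed yield is Y_obs = Y/(1 + k_d·θ_c) = 0.358 / (1 + 0.0967 × 14.2) = 0.358 / 2.373 = 0.1509 g VSS per g bCOD removed.
Mass of bCOD removed per day: Q(S₀ − S) = 14.2 × 955.1 g/m³ = 13.56 kg/d.
Net biomass production P_X = Y_obs × Q·(S₀ − S) = 0.1509 × 13.56 = 2.046 kg VSS/d.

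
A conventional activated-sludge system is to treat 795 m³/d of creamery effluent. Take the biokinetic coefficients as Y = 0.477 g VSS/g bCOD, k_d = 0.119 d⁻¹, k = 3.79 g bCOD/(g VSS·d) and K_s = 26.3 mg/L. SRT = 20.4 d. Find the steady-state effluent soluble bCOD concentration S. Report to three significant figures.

From the Monod/SRT balance for a CMAS, S = K_s·(1+k_d θ_c)/[θ_c·(Y k − k_d) − 1] = 26.3 × (1 + 0.119 × 20.4) / [20.4 × (0.477 × 3.79 − 0.119) − 1] = 90.15 / 33.45 = 2.695 mg/L.

S ≈ 2.69 mg/L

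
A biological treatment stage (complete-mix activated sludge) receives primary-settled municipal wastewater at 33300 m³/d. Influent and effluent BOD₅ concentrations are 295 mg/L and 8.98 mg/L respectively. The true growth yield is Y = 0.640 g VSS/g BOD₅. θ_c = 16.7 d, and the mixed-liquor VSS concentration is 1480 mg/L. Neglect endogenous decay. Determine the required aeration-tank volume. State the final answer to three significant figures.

V·X = Y·Q·ΔS·θ_c gives V = 0.640 × 33300 × (295 − 8.98) × 16.7 / 1480 = 68782 m³.

V ≈ 68800 m³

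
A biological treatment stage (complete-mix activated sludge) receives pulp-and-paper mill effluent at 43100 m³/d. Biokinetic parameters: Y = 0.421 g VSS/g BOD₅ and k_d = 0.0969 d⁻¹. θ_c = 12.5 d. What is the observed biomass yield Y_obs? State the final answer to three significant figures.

The observed yield is Y_obs = Y/(1 + k_d·θ_c) = 0.421 / (1 + 0.0969 × 12.5) = 0.421 / 2.211 = 0.1904 g VSS per g BOD₅ removed.

Y_obs ≈ 0.190 g VSS/g BOD₅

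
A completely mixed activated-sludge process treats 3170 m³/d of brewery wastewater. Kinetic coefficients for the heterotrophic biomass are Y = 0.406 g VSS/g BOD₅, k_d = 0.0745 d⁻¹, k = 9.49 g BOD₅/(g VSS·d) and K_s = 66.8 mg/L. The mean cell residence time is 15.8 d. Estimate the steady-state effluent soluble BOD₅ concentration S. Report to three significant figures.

From the Monod/SRT balance for a CMAS, S = K_s·(1+k_d θ_c)/[θ_c·(Y k − k_d) − 1] = 66.8 × (1 + 0.0745 × 15.8) / [15.8 × (0.406 × 9.49 − 0.0745) − 1] = 145.4 / 58.70 = 2.478 mg/L.

S ≈ 2.48 mg/L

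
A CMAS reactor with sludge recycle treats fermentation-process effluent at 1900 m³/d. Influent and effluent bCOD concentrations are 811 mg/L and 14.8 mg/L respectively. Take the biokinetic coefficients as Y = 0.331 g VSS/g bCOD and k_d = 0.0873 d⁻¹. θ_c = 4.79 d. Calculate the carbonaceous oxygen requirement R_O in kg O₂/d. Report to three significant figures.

R_O ≈ 1010 kg O₂/d

Y_obs = Y / (1 + k_d θ_c) = 0.331 / (1 + 0.0873 × 4.79) = 0.331 / 1.418 = 0.2334.
Substrate removed = Q·(S₀ − S) = 1900 m³/d × (811 − 14.8) g/m³ = 1.51×10^6 g/d = 1513 kg/d.
Biomass synthesised: P_X = Y_obs × 1513 = 353.1 kg VSS/d.
R_O = Q·(S₀ − S) − 1.42·P_X = 1513 − 1.42 × 353.1 = 1011 kg O₂/d.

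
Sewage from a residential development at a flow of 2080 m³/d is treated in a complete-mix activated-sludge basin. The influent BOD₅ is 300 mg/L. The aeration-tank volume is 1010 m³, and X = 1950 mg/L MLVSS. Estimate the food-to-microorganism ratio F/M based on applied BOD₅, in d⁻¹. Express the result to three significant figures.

F/M = Q·S₀ / (V·X) = 2080 × 300 / (1010 × 1950) = 0.3168 g BOD₅·(g VSS·d)⁻¹.

F/M ≈ 0.317 d⁻¹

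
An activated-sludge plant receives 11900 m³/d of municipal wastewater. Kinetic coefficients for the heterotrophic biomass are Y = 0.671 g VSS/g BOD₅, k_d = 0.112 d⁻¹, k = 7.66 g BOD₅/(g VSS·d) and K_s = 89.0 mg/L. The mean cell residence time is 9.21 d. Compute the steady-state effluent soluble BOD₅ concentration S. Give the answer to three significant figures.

S ≈ 3.99 mg/L

Effluent substrate depends only on kinetics and SRT: S = K_s(1 + k_d θ_c) / [θ_c(Yk − k_d) − 1] = 89.0 × (1 + 0.112 × 9.21) / [9.21 × (0.671 × 7.66 − 0.112) − 1] = 180.8 / 45.31 = 3.991 mg/L.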